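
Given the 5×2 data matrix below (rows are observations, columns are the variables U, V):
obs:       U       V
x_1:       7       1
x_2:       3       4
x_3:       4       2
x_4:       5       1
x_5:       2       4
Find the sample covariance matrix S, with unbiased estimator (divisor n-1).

Step 1 — column means:
  mean(U) = (7 + 3 + 4 + 5 + 2) / 5 = 21/5 = 4.2
  mean(V) = (1 + 4 + 2 + 1 + 4) / 5 = 12/5 = 2.4

Step 2 — sample covariance S[i,j] = (1/(n-1)) · Σ_k (x_{k,i} - mean_i) · (x_{k,j} - mean_j), with n-1 = 4.
  S[U,U] = ((2.8)·(2.8) + (-1.2)·(-1.2) + (-0.2)·(-0.2) + (0.8)·(0.8) + (-2.2)·(-2.2)) / 4 = 14.8/4 = 3.7
  S[U,V] = ((2.8)·(-1.4) + (-1.2)·(1.6) + (-0.2)·(-0.4) + (0.8)·(-1.4) + (-2.2)·(1.6)) / 4 = -10.4/4 = -2.6
  S[V,V] = ((-1.4)·(-1.4) + (1.6)·(1.6) + (-0.4)·(-0.4) + (-1.4)·(-1.4) + (1.6)·(1.6)) / 4 = 9.2/4 = 2.3

S is symmetric (S[j,i] = S[i,j]). Assembling:

S = [[3.7, -2.6],
 [-2.6, 2.3]]


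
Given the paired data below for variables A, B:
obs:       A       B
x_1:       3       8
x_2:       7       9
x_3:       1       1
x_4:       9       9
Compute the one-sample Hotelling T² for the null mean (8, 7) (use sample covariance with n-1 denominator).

Step 1 — sample mean vector:
  mean(A) = (3 + 7 + 1 + 9) / 4 = 20/4 = 5
  mean(B) = (8 + 9 + 1 + 9) / 4 = 27/4 = 6.75
  x̄ = (5, 6.75),  deviation x̄ - mu_0 = (5, 6.75) - (8, 7) = (-3, -0.25).

Step 2 — sample covariance matrix, S[i,j] = (1/(n-1)) · Σ_k (x_{k,i} - mean_i) · (x_{k,j} - mean_j), divisor n-1 = 3:
  S[A,A] = ((-2)·(-2) + (2)·(2) + (-4)·(-4) + (4)·(4)) / 3 = 40/3 = 13.3333
  S[A,B] = ((-2)·(1.25) + (2)·(2.25) + (-4)·(-5.75) + (4)·(2.25)) / 3 = 34/3 = 11.3333
  S[B,B] = ((1.25)·(1.25) + (2.25)·(2.25) + (-5.75)·(-5.75) + (2.25)·(2.25)) / 3 = 44.75/3 = 14.9167
  S = [[13.3333, 11.3333],
 [11.3333, 14.9167]].

Step 3 — invert S. det(S) = 13.3333·14.9167 - (11.3333)² = 70.4444.
  S^{-1} = (1/det) · [[d, -b], [-b, a]] = [[0.2118, -0.1609],
 [-0.1609, 0.1893]].

Step 4 — quadratic form (x̄ - mu_0)^T · S^{-1} · (x̄ - mu_0):
  S^{-1} · (x̄ - mu_0) = (-0.595, 0.4353),
  (x̄ - mu_0)^T · [...] = (-3)·(-0.595) + (-0.25)·(0.4353) = 1.6763.

Step 5 — scale by n: T² = 4 · 1.6763 = 6.705.

T² ≈ 6.705


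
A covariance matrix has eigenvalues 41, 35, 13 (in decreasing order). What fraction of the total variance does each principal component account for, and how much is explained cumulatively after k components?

Step 1 — total variance = trace(Sigma) = Σ λ_i = 41 + 35 + 13 = 89.

Step 2 — fraction explained by component i = λ_i / Σ λ:
  PC1: 41/89 = 0.4607
  PC2: 35/89 = 0.3933
  PC3: 13/89 = 0.1461

Step 3 — cumulative fraction after k components = (λ_1 + ... + λ_k) / Σ λ:
  k = 1: 41/89 = 0.4607
  k = 2: (41 + 35)/89 = 76/89 = 0.8539
  k = 3: (41 + 35 + 13)/89 = 89/89 = 1

Summary (fraction, with percent):

explained: PC1 0.4607 (46.07%), PC2 0.3933 (39.33%), PC3 0.1461 (14.61%);  cumulative: 0.4607, 0.8539, 1


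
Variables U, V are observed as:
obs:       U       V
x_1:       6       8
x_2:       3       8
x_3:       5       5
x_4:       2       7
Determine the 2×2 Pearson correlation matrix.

Step 1 — column means:
  mean(U) = (6 + 3 + 5 + 2) / 4 = 16/4 = 4
  mean(V) = (8 + 8 + 5 + 7) / 4 = 28/4 = 7

Step 2 — sample variances and covariances s[i,j] = (1/(n-1)) · Σ_k (x_{k,i} - mean_i) · (x_{k,j} - mean_j), with n-1 = 3:
  s[U,U] = ((2)·(2) + (-1)·(-1) + (1)·(1) + (-2)·(-2)) / 3 = 10/3 = 3.3333
  s[U,V] = ((2)·(1) + (-1)·(1) + (1)·(-2) + (-2)·(0)) / 3 = -1/3 = -0.3333
  s[V,V] = ((1)·(1) + (1)·(1) + (-2)·(-2) + (0)·(0)) / 3 = 6/3 = 2
  Sample standard deviations s_i = √(s[i,i]):
  s(U) = √(3.3333) = 1.8257
  s(V) = √(2) = 1.4142

Step 3 — r_{ij} = s_{ij} / (s_i · s_j):
  r[U,U] = 1 (diagonal).
  r[U,V] = -0.3333 / (1.8257 · 1.4142) = -0.3333 / 2.582 = -0.1291
  r[V,V] = 1 (diagonal).

R is symmetric with unit diagonal. Assembling:

R = [[1, -0.1291],
 [-0.1291, 1]]


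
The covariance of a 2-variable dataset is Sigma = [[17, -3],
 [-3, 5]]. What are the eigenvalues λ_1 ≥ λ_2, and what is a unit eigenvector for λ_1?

Step 1 — characteristic polynomial of 2×2 Sigma:
  det(Sigma - λI) = λ² - trace · λ + det = 0.
  trace = 17 + 5 = 22, det = 17·5 - (-3)² = 76.
Step 2 — discriminant:
  Δ = trace² - 4·det = 484 - 304 = 180.
Step 3 — eigenvalues:
  λ = (trace ± √Δ)/2 = (22 ± 13.4164)/2,
  λ_1 = 17.7082,  λ_2 = 4.2918.

Step 4 — unit eigenvector for λ_1: solve (Sigma - λ_1 I)v = 0. First row:
  (17 - 17.7082)·v_x + (-3)·v_y = 0, i.e. (-0.7082)·v_x + (-3)·v_y = 0,
  so v ∝ (b, λ_1 - a) = (-3, 0.7082); multiply by -1 so the first entry is positive: u = (3, -0.7082).
  ||u|| = √((3)² + (-0.7082)²) = √(9.5016) ≈ 3.0825,
  v_1 = u/||u|| ≈ (0.9732, -0.2298) (||v_1|| = 1).

λ_1 = 17.7082,  λ_2 = 4.2918;  v_1 ≈ (0.9732, -0.2298)


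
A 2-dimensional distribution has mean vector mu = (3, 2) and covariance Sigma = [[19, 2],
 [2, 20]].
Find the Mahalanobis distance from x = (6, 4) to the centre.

Step 1 — centre the observation: (x - mu) = (3, 2).

Step 2 — invert Sigma. det(Sigma) = 19·20 - (2)² = 376.
  Sigma^{-1} = (1/det) · [[d, -b], [-b, a]] = [[0.0532, -0.0053],
 [-0.0053, 0.0505]].

Step 3 — form the quadratic (x - mu)^T · Sigma^{-1} · (x - mu):
  Sigma^{-1} · (x - mu) = (0.1489, 0.0851).
  (x - mu)^T · [Sigma^{-1} · (x - mu)] = (3)·(0.1489) + (2)·(0.0851) = 0.617.

Step 4 — take square root: d = √(0.617) ≈ 0.7855.

d(x, mu) = √(0.617) ≈ 0.7855


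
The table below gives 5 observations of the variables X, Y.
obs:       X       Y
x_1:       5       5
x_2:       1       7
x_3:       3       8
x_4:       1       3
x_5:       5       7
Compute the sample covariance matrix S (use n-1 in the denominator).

Step 1 — column means:
  mean(X) = (5 + 1 + 3 + 1 + 5) / 5 = 15/5 = 3
  mean(Y) = (5 + 7 + 8 + 3 + 7) / 5 = 30/5 = 6

Step 2 — sample covariance S[i,j] = (1/(n-1)) · Σ_k (x_{k,i} - mean_i) · (x_{k,j} - mean_j), with n-1 = 4.
  S[X,X] = ((2)·(2) + (-2)·(-2) + (0)·(0) + (-2)·(-2) + (2)·(2)) / 4 = 16/4 = 4
  S[X,Y] = ((2)·(-1) + (-2)·(1) + (0)·(2) + (-2)·(-3) + (2)·(1)) / 4 = 4/4 = 1
  S[Y,Y] = ((-1)·(-1) + (1)·(1) + (2)·(2) + (-3)·(-3) + (1)·(1)) / 4 = 16/4 = 4

S is symmetric (S[j,i] = S[i,j]). Assembling:

S = [[4, 1],
 [1, 4]]


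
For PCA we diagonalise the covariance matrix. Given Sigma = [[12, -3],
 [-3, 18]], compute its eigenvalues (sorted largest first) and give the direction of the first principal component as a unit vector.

Step 1 — characteristic polynomial of 2×2 Sigma:
  det(Sigma - λI) = λ² - trace · λ + det = 0.
  trace = 12 + 18 = 30, det = 12·18 - (-3)² = 207.
Step 2 — discriminant:
  Δ = trace² - 4·det = 900 - 828 = 72.
Step 3 — eigenvalues:
  λ = (trace ± √Δ)/2 = (30 ± 8.4853)/2,
  λ_1 = 19.2426,  λ_2 = 10.7574.

Step 4 — unit eigenvector for λ_1: solve (Sigma - λ_1 I)v = 0. First row:
  (12 - 19.2426)·v_x + (-3)·v_y = 0, i.e. (-7.2426)·v_x + (-3)·v_y = 0,
  so v ∝ (b, λ_1 - a) = (-3, 7.2426); multiply by -1 so the first entry is positive: u = (3, -7.2426).
  ||u|| = √((3)² + (-7.2426)²) = √(61.4558) ≈ 7.8394,
  v_1 = u/||u|| ≈ (0.3827, -0.9239) (||v_1|| = 1).

λ_1 = 19.2426,  λ_2 = 10.7574;  v_1 ≈ (0.3827, -0.9239)


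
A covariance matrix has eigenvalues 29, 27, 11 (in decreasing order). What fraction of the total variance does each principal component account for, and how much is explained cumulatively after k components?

Step 1 — total variance = trace(Sigma) = Σ λ_i = 29 + 27 + 11 = 67.

Step 2 — fraction explained by component i = λ_i / Σ λ:
  PC1: 29/67 = 0.4328
  PC2: 27/67 = 0.403
  PC3: 11/67 = 0.1642

Step 3 — cumulative fraction after k components = (λ_1 + ... + λ_k) / Σ λ:
  k = 1: 29/67 = 0.4328
  k = 2: (29 + 27)/67 = 56/67 = 0.8358
  k = 3: (29 + 27 + 11)/67 = 67/67 = 1

Summary (fraction, with percent):

explained: PC1 0.4328 (43.28%), PC2 0.403 (40.3%), PC3 0.1642 (16.42%);  cumulative: 0.4328, 0.8358, 1


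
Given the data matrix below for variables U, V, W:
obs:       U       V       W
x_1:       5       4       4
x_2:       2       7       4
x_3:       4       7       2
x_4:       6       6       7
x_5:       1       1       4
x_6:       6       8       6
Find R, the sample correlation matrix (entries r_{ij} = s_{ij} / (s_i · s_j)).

Step 1 — column means:
  mean(U) = (5 + 2 + 4 + 6 + 1 + 6) / 6 = 24/6 = 4
  mean(V) = (4 + 7 + 7 + 6 + 1 + 8) / 6 = 33/6 = 5.5
  mean(W) = (4 + 4 + 2 + 7 + 4 + 6) / 6 = 27/6 = 4.5

Step 2 — sample variances and covariances s[i,j] = (1/(n-1)) · Σ_k (x_{k,i} - mean_i) · (x_{k,j} - mean_j), with n-1 = 5:
  s[U,U] = ((1)·(1) + (-2)·(-2) + (0)·(0) + (2)·(2) + (-3)·(-3) + (2)·(2)) / 5 = 22/5 = 4.4
  s[U,V] = ((1)·(-1.5) + (-2)·(1.5) + (0)·(1.5) + (2)·(0.5) + (-3)·(-4.5) + (2)·(2.5)) / 5 = 15/5 = 3
  s[U,W] = ((1)·(-0.5) + (-2)·(-0.5) + (0)·(-2.5) + (2)·(2.5) + (-3)·(-0.5) + (2)·(1.5)) / 5 = 10/5 = 2
  s[V,V] = ((-1.5)·(-1.5) + (1.5)·(1.5) + (1.5)·(1.5) + (0.5)·(0.5) + (-4.5)·(-4.5) + (2.5)·(2.5)) / 5 = 33.5/5 = 6.7
  s[V,W] = ((-1.5)·(-0.5) + (1.5)·(-0.5) + (1.5)·(-2.5) + (0.5)·(2.5) + (-4.5)·(-0.5) + (2.5)·(1.5)) / 5 = 3.5/5 = 0.7
  s[W,W] = ((-0.5)·(-0.5) + (-0.5)·(-0.5) + (-2.5)·(-2.5) + (2.5)·(2.5) + (-0.5)·(-0.5) + (1.5)·(1.5)) / 5 = 15.5/5 = 3.1
  Sample standard deviations s_i = √(s[i,i]):
  s(U) = √(4.4) = 2.0976
  s(V) = √(6.7) = 2.5884
  s(W) = √(3.1) = 1.7607

Step 3 — r_{ij} = s_{ij} / (s_i · s_j):
  r[U,U] = 1 (diagonal).
  r[U,V] = 3 / (2.0976 · 2.5884) = 3 / 5.4295 = 0.5525
  r[U,W] = 2 / (2.0976 · 1.7607) = 2 / 3.6932 = 0.5415
  r[V,V] = 1 (diagonal).
  r[V,W] = 0.7 / (2.5884 · 1.7607) = 0.7 / 4.5574 = 0.1536
  r[W,W] = 1 (diagonal).

R is symmetric with unit diagonal. Assembling:

R = [[1, 0.5525, 0.5415],
 [0.5525, 1, 0.1536],
 [0.5415, 0.1536, 1]]


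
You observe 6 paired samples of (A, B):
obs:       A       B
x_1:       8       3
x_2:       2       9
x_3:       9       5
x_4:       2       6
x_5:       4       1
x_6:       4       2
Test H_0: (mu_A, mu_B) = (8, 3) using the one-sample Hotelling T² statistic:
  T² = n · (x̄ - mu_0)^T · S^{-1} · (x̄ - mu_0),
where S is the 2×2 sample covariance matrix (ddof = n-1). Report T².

Step 1 — sample mean vector:
  mean(A) = (8 + 2 + 9 + 2 + 4 + 4) / 6 = 29/6 = 4.8333
  mean(B) = (3 + 9 + 5 + 6 + 1 + 2) / 6 = 26/6 = 4.3333
  x̄ = (4.8333, 4.3333),  deviation x̄ - mu_0 = (4.8333, 4.3333) - (8, 3) = (-3.1667, 1.3333).

Step 2 — sample covariance matrix, S[i,j] = (1/(n-1)) · Σ_k (x_{k,i} - mean_i) · (x_{k,j} - mean_j), divisor n-1 = 5:
  S[A,A] = ((3.1667)·(3.1667) + (-2.8333)·(-2.8333) + (4.1667)·(4.1667) + (-2.8333)·(-2.8333) + (-0.8333)·(-0.8333) + (-0.8333)·(-0.8333)) / 5 = 44.8333/5 = 8.9667
  S[A,B] = ((3.1667)·(-1.3333) + (-2.8333)·(4.6667) + (4.1667)·(0.6667) + (-2.8333)·(1.6667) + (-0.8333)·(-3.3333) + (-0.8333)·(-2.3333)) / 5 = -14.6667/5 = -2.9333
  S[B,B] = ((-1.3333)·(-1.3333) + (4.6667)·(4.6667) + (0.6667)·(0.6667) + (1.6667)·(1.6667) + (-3.3333)·(-3.3333) + (-2.3333)·(-2.3333)) / 5 = 43.3333/5 = 8.6667
  S = [[8.9667, -2.9333],
 [-2.9333, 8.6667]].

Step 3 — invert S. det(S) = 8.9667·8.6667 - (-2.9333)² = 69.1067.
  S^{-1} = (1/det) · [[d, -b], [-b, a]] = [[0.1254, 0.0424],
 [0.0424, 0.1298]].

Step 4 — quadratic form (x̄ - mu_0)^T · S^{-1} · (x̄ - mu_0):
  S^{-1} · (x̄ - mu_0) = (-0.3405, 0.0386),
  (x̄ - mu_0)^T · [...] = (-3.1667)·(-0.3405) + (1.3333)·(0.0386) = 1.1298.

Step 5 — scale by n: T² = 6 · 1.1298 = 6.7789.

T² ≈ 6.7789


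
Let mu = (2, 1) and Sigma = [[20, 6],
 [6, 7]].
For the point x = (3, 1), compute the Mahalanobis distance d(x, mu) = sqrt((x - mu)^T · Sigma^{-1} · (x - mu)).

Step 1 — centre the observation: (x - mu) = (1, 0).

Step 2 — invert Sigma. det(Sigma) = 20·7 - (6)² = 104.
  Sigma^{-1} = (1/det) · [[d, -b], [-b, a]] = [[0.0673, -0.0577],
 [-0.0577, 0.1923]].

Step 3 — form the quadratic (x - mu)^T · Sigma^{-1} · (x - mu):
  Sigma^{-1} · (x - mu) = (0.0673, -0.0577).
  (x - mu)^T · [Sigma^{-1} · (x - mu)] = (1)·(0.0673) + (0)·(-0.0577) = 0.0673.

Step 4 — take square root: d = √(0.0673) ≈ 0.2594.

d(x, mu) = √(0.0673) ≈ 0.2594


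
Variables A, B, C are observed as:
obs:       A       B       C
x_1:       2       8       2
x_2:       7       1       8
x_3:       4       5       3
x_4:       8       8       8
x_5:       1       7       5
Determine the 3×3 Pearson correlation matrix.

Step 1 — column means:
  mean(A) = (2 + 7 + 4 + 8 + 1) / 5 = 22/5 = 4.4
  mean(B) = (8 + 1 + 5 + 8 + 7) / 5 = 29/5 = 5.8
  mean(C) = (2 + 8 + 3 + 8 + 5) / 5 = 26/5 = 5.2

Step 2 — sample variances and covariances s[i,j] = (1/(n-1)) · Σ_k (x_{k,i} - mean_i) · (x_{k,j} - mean_j), with n-1 = 4:
  s[A,A] = ((-2.4)·(-2.4) + (2.6)·(2.6) + (-0.4)·(-0.4) + (3.6)·(3.6) + (-3.4)·(-3.4)) / 4 = 37.2/4 = 9.3
  s[A,B] = ((-2.4)·(2.2) + (2.6)·(-4.8) + (-0.4)·(-0.8) + (3.6)·(2.2) + (-3.4)·(1.2)) / 4 = -13.6/4 = -3.4
  s[A,C] = ((-2.4)·(-3.2) + (2.6)·(2.8) + (-0.4)·(-2.2) + (3.6)·(2.8) + (-3.4)·(-0.2)) / 4 = 26.6/4 = 6.65
  s[B,B] = ((2.2)·(2.2) + (-4.8)·(-4.8) + (-0.8)·(-0.8) + (2.2)·(2.2) + (1.2)·(1.2)) / 4 = 34.8/4 = 8.7
  s[B,C] = ((2.2)·(-3.2) + (-4.8)·(2.8) + (-0.8)·(-2.2) + (2.2)·(2.8) + (1.2)·(-0.2)) / 4 = -12.8/4 = -3.2
  s[C,C] = ((-3.2)·(-3.2) + (2.8)·(2.8) + (-2.2)·(-2.2) + (2.8)·(2.8) + (-0.2)·(-0.2)) / 4 = 30.8/4 = 7.7
  Sample standard deviations s_i = √(s[i,i]):
  s(A) = √(9.3) = 3.0496
  s(B) = √(8.7) = 2.9496
  s(C) = √(7.7) = 2.7749

Step 3 — r_{ij} = s_{ij} / (s_i · s_j):
  r[A,A] = 1 (diagonal).
  r[A,B] = -3.4 / (3.0496 · 2.9496) = -3.4 / 8.995 = -0.378
  r[A,C] = 6.65 / (3.0496 · 2.7749) = 6.65 / 8.4623 = 0.7858
  r[B,B] = 1 (diagonal).
  r[B,C] = -3.2 / (2.9496 · 2.7749) = -3.2 / 8.1847 = -0.391
  r[C,C] = 1 (diagonal).

R is symmetric with unit diagonal. Assembling:

R = [[1, -0.378, 0.7858],
 [-0.378, 1, -0.391],
 [0.7858, -0.391, 1]]


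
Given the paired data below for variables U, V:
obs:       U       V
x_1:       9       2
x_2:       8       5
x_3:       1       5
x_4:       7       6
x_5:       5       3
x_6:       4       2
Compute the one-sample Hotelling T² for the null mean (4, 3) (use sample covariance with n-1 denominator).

Step 1 — sample mean vector:
  mean(U) = (9 + 8 + 1 + 7 + 5 + 4) / 6 = 34/6 = 5.6667
  mean(V) = (2 + 5 + 5 + 6 + 3 + 2) / 6 = 23/6 = 3.8333
  x̄ = (5.6667, 3.8333),  deviation x̄ - mu_0 = (5.6667, 3.8333) - (4, 3) = (1.6667, 0.8333).

Step 2 — sample covariance matrix, S[i,j] = (1/(n-1)) · Σ_k (x_{k,i} - mean_i) · (x_{k,j} - mean_j), divisor n-1 = 5:
  S[U,U] = ((3.3333)·(3.3333) + (2.3333)·(2.3333) + (-4.6667)·(-4.6667) + (1.3333)·(1.3333) + (-0.6667)·(-0.6667) + (-1.6667)·(-1.6667)) / 5 = 43.3333/5 = 8.6667
  S[U,V] = ((3.3333)·(-1.8333) + (2.3333)·(1.1667) + (-4.6667)·(1.1667) + (1.3333)·(2.1667) + (-0.6667)·(-0.8333) + (-1.6667)·(-1.8333)) / 5 = -2.3333/5 = -0.4667
  S[V,V] = ((-1.8333)·(-1.8333) + (1.1667)·(1.1667) + (1.1667)·(1.1667) + (2.1667)·(2.1667) + (-0.8333)·(-0.8333) + (-1.8333)·(-1.8333)) / 5 = 14.8333/5 = 2.9667
  S = [[8.6667, -0.4667],
 [-0.4667, 2.9667]].

Step 3 — invert S. det(S) = 8.6667·2.9667 - (-0.4667)² = 25.4933.
  S^{-1} = (1/det) · [[d, -b], [-b, a]] = [[0.1164, 0.0183],
 [0.0183, 0.34]].

Step 4 — quadratic form (x̄ - mu_0)^T · S^{-1} · (x̄ - mu_0):
  S^{-1} · (x̄ - mu_0) = (0.2092, 0.3138),
  (x̄ - mu_0)^T · [...] = (1.6667)·(0.2092) + (0.8333)·(0.3138) = 0.6102.

Step 5 — scale by n: T² = 6 · 0.6102 = 3.6611.

T² ≈ 3.6611


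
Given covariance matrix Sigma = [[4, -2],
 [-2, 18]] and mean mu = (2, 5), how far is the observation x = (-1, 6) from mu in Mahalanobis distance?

Step 1 — centre the observation: (x - mu) = (-3, 1).

Step 2 — invert Sigma. det(Sigma) = 4·18 - (-2)² = 68.
  Sigma^{-1} = (1/det) · [[d, -b], [-b, a]] = [[0.2647, 0.0294],
 [0.0294, 0.0588]].

Step 3 — form the quadratic (x - mu)^T · Sigma^{-1} · (x - mu):
  Sigma^{-1} · (x - mu) = (-0.7647, -0.0294).
  (x - mu)^T · [Sigma^{-1} · (x - mu)] = (-3)·(-0.7647) + (1)·(-0.0294) = 2.2647.

Step 4 — take square root: d = √(2.2647) ≈ 1.5049.

d(x, mu) = √(2.2647) ≈ 1.5049


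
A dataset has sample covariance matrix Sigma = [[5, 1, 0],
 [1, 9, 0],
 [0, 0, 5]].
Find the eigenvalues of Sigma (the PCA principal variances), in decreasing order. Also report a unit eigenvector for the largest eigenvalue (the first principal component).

Step 1 — characteristic polynomial p(λ) = det(λI - Sigma) = λ³ - tr·λ² + c_1·λ - det, where tr = trace, c_1 = sum of the principal 2×2 minors, det = det(Sigma):
  tr = 5 + 9 + 5 = 19,
  c_1 = (5·9 - (1)²) + (5·5 - (0)²) + (9·5 - (0)²) = 44 + 25 + 45 = 114,
  det = 5·(9·5 - (0)²) - (1)·((1)·5 - (0)·(0)) + (0)·((1)·(0) - 9·(0)) = 5·(45) - (1)·(5) + (0)·(0) = 220.
  So p(λ) = λ³ - 19λ² + 114λ - 220.
Step 2 — look for an integer root (rational root theorem: any rational root is an integer divisor of 220). Testing λ = 5:
  p(5) = 125 - 475 + 570 - 220 = 0  ✓
  Dividing out (λ - 5): p(λ) = (λ - 5)(λ² - 14λ + 44).
Step 3 — remaining eigenvalues from the quadratic λ² - 14λ + 44 = 0:
  Δ = 14² - 4·44 = 196 - 176 = 20,  λ = (14 ± √20)/2 = (14 ± 4.4721)/2 ≈ 9.2361 or 4.7639.
  Sorted: λ_1 = 9.2361,  λ_2 = 5,  λ_3 = 4.7639  (check: sum = 19 = tr ✓).

Step 4 — unit eigenvector for λ_1 ≈ 9.2361: v spans the null space of (Sigma - λ_1 I), whose rows are
  r_1 = (-4.2361, 1, 0),  r_2 = (1, -0.2361, 0),  r_3 = (0, 0, -4.2361).
  v is orthogonal to every row, so take v ∝ r_1 × r_3 = ((1)·(-4.2361) - (0)·(0), (0)·(0) - (-4.2361)·(-4.2361), (-4.2361)·(0) - (1)·(0)) ≈ (-4.2361, -17.9443, 0).
  Rescale (multiply by -1 so the first nonzero entry is positive): u = (4.2361, 17.9443, 0).
  ||u|| = √((4.2361)² + (17.9443)² + (0)²) = √(339.9412) ≈ 18.4375,  v_1 = u/||u|| ≈ (0.2298, 0.9732, 0) (||v_1|| = 1).

λ_1 = 9.2361,  λ_2 = 5,  λ_3 = 4.7639;  v_1 ≈ (0.2298, 0.9732, 0)


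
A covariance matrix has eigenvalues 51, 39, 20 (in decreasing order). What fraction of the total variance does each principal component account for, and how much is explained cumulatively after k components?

Step 1 — total variance = trace(Sigma) = Σ λ_i = 51 + 39 + 20 = 110.

Step 2 — fraction explained by component i = λ_i / Σ λ:
  PC1: 51/110 = 0.4636
  PC2: 39/110 = 0.3545
  PC3: 20/110 = 0.1818

Step 3 — cumulative fraction after k components = (λ_1 + ... + λ_k) / Σ λ:
  k = 1: 51/110 = 0.4636
  k = 2: (51 + 39)/110 = 90/110 = 0.8182
  k = 3: (51 + 39 + 20)/110 = 110/110 = 1

Summary (fraction, with percent):

explained: PC1 0.4636 (46.36%), PC2 0.3545 (35.45%), PC3 0.1818 (18.18%);  cumulative: 0.4636, 0.8182, 1


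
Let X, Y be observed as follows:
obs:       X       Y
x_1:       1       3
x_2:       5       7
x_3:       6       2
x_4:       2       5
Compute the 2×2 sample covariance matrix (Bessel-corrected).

Step 1 — column means:
  mean(X) = (1 + 5 + 6 + 2) / 4 = 14/4 = 3.5
  mean(Y) = (3 + 7 + 2 + 5) / 4 = 17/4 = 4.25

Step 2 — sample covariance S[i,j] = (1/(n-1)) · Σ_k (x_{k,i} - mean_i) · (x_{k,j} - mean_j), with n-1 = 3.
  S[X,X] = ((-2.5)·(-2.5) + (1.5)·(1.5) + (2.5)·(2.5) + (-1.5)·(-1.5)) / 3 = 17/3 = 5.6667
  S[X,Y] = ((-2.5)·(-1.25) + (1.5)·(2.75) + (2.5)·(-2.25) + (-1.5)·(0.75)) / 3 = 0.5/3 = 0.1667
  S[Y,Y] = ((-1.25)·(-1.25) + (2.75)·(2.75) + (-2.25)·(-2.25) + (0.75)·(0.75)) / 3 = 14.75/3 = 4.9167

S is symmetric (S[j,i] = S[i,j]). Assembling:

S = [[5.6667, 0.1667],
 [0.1667, 4.9167]]


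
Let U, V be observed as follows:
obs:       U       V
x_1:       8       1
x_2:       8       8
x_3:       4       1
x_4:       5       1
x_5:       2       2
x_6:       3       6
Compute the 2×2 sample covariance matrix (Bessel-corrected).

Step 1 — column means:
  mean(U) = (8 + 8 + 4 + 5 + 2 + 3) / 6 = 30/6 = 5
  mean(V) = (1 + 8 + 1 + 1 + 2 + 6) / 6 = 19/6 = 3.1667

Step 2 — sample covariance S[i,j] = (1/(n-1)) · Σ_k (x_{k,i} - mean_i) · (x_{k,j} - mean_j), with n-1 = 5.
  S[U,U] = ((3)·(3) + (3)·(3) + (-1)·(-1) + (0)·(0) + (-3)·(-3) + (-2)·(-2)) / 5 = 32/5 = 6.4
  S[U,V] = ((3)·(-2.1667) + (3)·(4.8333) + (-1)·(-2.1667) + (0)·(-2.1667) + (-3)·(-1.1667) + (-2)·(2.8333)) / 5 = 8/5 = 1.6
  S[V,V] = ((-2.1667)·(-2.1667) + (4.8333)·(4.8333) + (-2.1667)·(-2.1667) + (-2.1667)·(-2.1667) + (-1.1667)·(-1.1667) + (2.8333)·(2.8333)) / 5 = 46.8333/5 = 9.3667

S is symmetric (S[j,i] = S[i,j]). Assembling:

S = [[6.4, 1.6],
 [1.6, 9.3667]]


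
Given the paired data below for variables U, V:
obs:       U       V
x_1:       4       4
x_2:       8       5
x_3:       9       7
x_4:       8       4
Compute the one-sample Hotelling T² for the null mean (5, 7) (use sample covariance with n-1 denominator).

Step 1 — sample mean vector:
  mean(U) = (4 + 8 + 9 + 8) / 4 = 29/4 = 7.25
  mean(V) = (4 + 5 + 7 + 4) / 4 = 20/4 = 5
  x̄ = (7.25, 5),  deviation x̄ - mu_0 = (7.25, 5) - (5, 7) = (2.25, -2).

Step 2 — sample covariance matrix, S[i,j] = (1/(n-1)) · Σ_k (x_{k,i} - mean_i) · (x_{k,j} - mean_j), divisor n-1 = 3:
  S[U,U] = ((-3.25)·(-3.25) + (0.75)·(0.75) + (1.75)·(1.75) + (0.75)·(0.75)) / 3 = 14.75/3 = 4.9167
  S[U,V] = ((-3.25)·(-1) + (0.75)·(0) + (1.75)·(2) + (0.75)·(-1)) / 3 = 6/3 = 2
  S[V,V] = ((-1)·(-1) + (0)·(0) + (2)·(2) + (-1)·(-1)) / 3 = 6/3 = 2
  S = [[4.9167, 2],
 [2, 2]].

Step 3 — invert S. det(S) = 4.9167·2 - (2)² = 5.8333.
  S^{-1} = (1/det) · [[d, -b], [-b, a]] = [[0.3429, -0.3429],
 [-0.3429, 0.8429]].

Step 4 — quadratic form (x̄ - mu_0)^T · S^{-1} · (x̄ - mu_0):
  S^{-1} · (x̄ - mu_0) = (1.4571, -2.4571),
  (x̄ - mu_0)^T · [...] = (2.25)·(1.4571) + (-2)·(-2.4571) = 8.1929.

Step 5 — scale by n: T² = 4 · 8.1929 = 32.7714.

T² ≈ 32.7714


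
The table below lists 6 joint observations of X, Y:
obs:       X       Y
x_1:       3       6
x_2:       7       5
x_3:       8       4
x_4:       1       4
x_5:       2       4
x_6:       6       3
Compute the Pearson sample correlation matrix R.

Step 1 — column means:
  mean(X) = (3 + 7 + 8 + 1 + 2 + 6) / 6 = 27/6 = 4.5
  mean(Y) = (6 + 5 + 4 + 4 + 4 + 3) / 6 = 26/6 = 4.3333

Step 2 — sample variances and covariances s[i,j] = (1/(n-1)) · Σ_k (x_{k,i} - mean_i) · (x_{k,j} - mean_j), with n-1 = 5:
  s[X,X] = ((-1.5)·(-1.5) + (2.5)·(2.5) + (3.5)·(3.5) + (-3.5)·(-3.5) + (-2.5)·(-2.5) + (1.5)·(1.5)) / 5 = 41.5/5 = 8.3
  s[X,Y] = ((-1.5)·(1.6667) + (2.5)·(0.6667) + (3.5)·(-0.3333) + (-3.5)·(-0.3333) + (-2.5)·(-0.3333) + (1.5)·(-1.3333)) / 5 = -2/5 = -0.4
  s[Y,Y] = ((1.6667)·(1.6667) + (0.6667)·(0.6667) + (-0.3333)·(-0.3333) + (-0.3333)·(-0.3333) + (-0.3333)·(-0.3333) + (-1.3333)·(-1.3333)) / 5 = 5.3333/5 = 1.0667
  Sample standard deviations s_i = √(s[i,i]):
  s(X) = √(8.3) = 2.881
  s(Y) = √(1.0667) = 1.0328

Step 3 — r_{ij} = s_{ij} / (s_i · s_j):
  r[X,X] = 1 (diagonal).
  r[X,Y] = -0.4 / (2.881 · 1.0328) = -0.4 / 2.9755 = -0.1344
  r[Y,Y] = 1 (diagonal).

R is symmetric with unit diagonal. Assembling:

R = [[1, -0.1344],
 [-0.1344, 1]]


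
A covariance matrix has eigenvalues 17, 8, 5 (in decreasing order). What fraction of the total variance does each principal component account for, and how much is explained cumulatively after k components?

Step 1 — total variance = trace(Sigma) = Σ λ_i = 17 + 8 + 5 = 30.

Step 2 — fraction explained by component i = λ_i / Σ λ:
  PC1: 17/30 = 0.5667
  PC2: 8/30 = 0.2667
  PC3: 5/30 = 0.1667

Step 3 — cumulative fraction after k components = (λ_1 + ... + λ_k) / Σ λ:
  k = 1: 17/30 = 0.5667
  k = 2: (17 + 8)/30 = 25/30 = 0.8333
  k = 3: (17 + 8 + 5)/30 = 30/30 = 1

Summary (fraction, with percent):

explained: PC1 0.5667 (56.67%), PC2 0.2667 (26.67%), PC3 0.1667 (16.67%);  cumulative: 0.5667, 0.8333, 1


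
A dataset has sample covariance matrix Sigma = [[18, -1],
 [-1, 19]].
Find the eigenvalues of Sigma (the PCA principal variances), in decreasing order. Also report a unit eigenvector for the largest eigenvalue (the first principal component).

Step 1 — characteristic polynomial of 2×2 Sigma:
  det(Sigma - λI) = λ² - trace · λ + det = 0.
  trace = 18 + 19 = 37, det = 18·19 - (-1)² = 341.
Step 2 — discriminant:
  Δ = trace² - 4·det = 1369 - 1364 = 5.
Step 3 — eigenvalues:
  λ = (trace ± √Δ)/2 = (37 ± 2.2361)/2,
  λ_1 = 19.618,  λ_2 = 17.382.

Step 4 — unit eigenvector for λ_1: solve (Sigma - λ_1 I)v = 0. First row:
  (18 - 19.618)·v_x + (-1)·v_y = 0, i.e. (-1.618)·v_x + (-1)·v_y = 0,
  so v ∝ (b, λ_1 - a) = (-1, 1.618); multiply by -1 so the first entry is positive: u = (1, -1.618).
  ||u|| = √((1)² + (-1.618)²) = √(3.618) ≈ 1.9021,
  v_1 = u/||u|| ≈ (0.5257, -0.8507) (||v_1|| = 1).

λ_1 = 19.618,  λ_2 = 17.382;  v_1 ≈ (0.5257, -0.8507)


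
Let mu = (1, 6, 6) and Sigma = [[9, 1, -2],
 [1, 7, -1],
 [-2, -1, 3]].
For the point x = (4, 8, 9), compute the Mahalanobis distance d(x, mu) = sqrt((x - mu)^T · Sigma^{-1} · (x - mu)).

Step 1 — centre the observation: (x - mu) = (3, 2, 3).

Step 2 — invert Sigma (cofactor / det for 3×3, or solve directly):
  Sigma^{-1} = [[0.1307, -0.0065, 0.085],
 [-0.0065, 0.1503, 0.0458],
 [0.085, 0.0458, 0.4052]].

Step 3 — form the quadratic (x - mu)^T · Sigma^{-1} · (x - mu):
  Sigma^{-1} · (x - mu) = (0.634, 0.4183, 1.5621).
  (x - mu)^T · [Sigma^{-1} · (x - mu)] = (3)·(0.634) + (2)·(0.4183) + (3)·(1.5621) = 7.4248.

Step 4 — take square root: d = √(7.4248) ≈ 2.7249.

d(x, mu) = √(7.4248) ≈ 2.7249


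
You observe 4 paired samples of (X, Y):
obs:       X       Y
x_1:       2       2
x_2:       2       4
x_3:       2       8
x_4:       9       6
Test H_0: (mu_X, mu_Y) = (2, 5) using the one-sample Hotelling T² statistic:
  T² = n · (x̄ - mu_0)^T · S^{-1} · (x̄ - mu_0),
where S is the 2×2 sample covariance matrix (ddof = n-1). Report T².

Step 1 — sample mean vector:
  mean(X) = (2 + 2 + 2 + 9) / 4 = 15/4 = 3.75
  mean(Y) = (2 + 4 + 8 + 6) / 4 = 20/4 = 5
  x̄ = (3.75, 5),  deviation x̄ - mu_0 = (3.75, 5) - (2, 5) = (1.75, 0).

Step 2 — sample covariance matrix, S[i,j] = (1/(n-1)) · Σ_k (x_{k,i} - mean_i) · (x_{k,j} - mean_j), divisor n-1 = 3:
  S[X,X] = ((-1.75)·(-1.75) + (-1.75)·(-1.75) + (-1.75)·(-1.75) + (5.25)·(5.25)) / 3 = 36.75/3 = 12.25
  S[X,Y] = ((-1.75)·(-3) + (-1.75)·(-1) + (-1.75)·(3) + (5.25)·(1)) / 3 = 7/3 = 2.3333
  S[Y,Y] = ((-3)·(-3) + (-1)·(-1) + (3)·(3) + (1)·(1)) / 3 = 20/3 = 6.6667
  S = [[12.25, 2.3333],
 [2.3333, 6.6667]].

Step 3 — invert S. det(S) = 12.25·6.6667 - (2.3333)² = 76.2222.
  S^{-1} = (1/det) · [[d, -b], [-b, a]] = [[0.0875, -0.0306],
 [-0.0306, 0.1607]].

Step 4 — quadratic form (x̄ - mu_0)^T · S^{-1} · (x̄ - mu_0):
  S^{-1} · (x̄ - mu_0) = (0.1531, -0.0536),
  (x̄ - mu_0)^T · [...] = (1.75)·(0.1531) + (0)·(-0.0536) = 0.2679.

Step 5 — scale by n: T² = 4 · 0.2679 = 1.0714.

T² ≈ 1.0714


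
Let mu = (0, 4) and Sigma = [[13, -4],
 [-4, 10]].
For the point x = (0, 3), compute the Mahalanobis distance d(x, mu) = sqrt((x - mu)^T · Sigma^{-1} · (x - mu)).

Step 1 — centre the observation: (x - mu) = (0, -1).

Step 2 — invert Sigma. det(Sigma) = 13·10 - (-4)² = 114.
  Sigma^{-1} = (1/det) · [[d, -b], [-b, a]] = [[0.0877, 0.0351],
 [0.0351, 0.114]].

Step 3 — form the quadratic (x - mu)^T · Sigma^{-1} · (x - mu):
  Sigma^{-1} · (x - mu) = (-0.0351, -0.114).
  (x - mu)^T · [Sigma^{-1} · (x - mu)] = (0)·(-0.0351) + (-1)·(-0.114) = 0.114.

Step 4 — take square root: d = √(0.114) ≈ 0.3377.

d(x, mu) = √(0.114) ≈ 0.3377


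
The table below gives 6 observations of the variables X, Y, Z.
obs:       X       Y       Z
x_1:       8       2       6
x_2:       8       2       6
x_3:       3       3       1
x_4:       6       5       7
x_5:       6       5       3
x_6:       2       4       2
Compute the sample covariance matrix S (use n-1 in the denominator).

Step 1 — column means:
  mean(X) = (8 + 8 + 3 + 6 + 6 + 2) / 6 = 33/6 = 5.5
  mean(Y) = (2 + 2 + 3 + 5 + 5 + 4) / 6 = 21/6 = 3.5
  mean(Z) = (6 + 6 + 1 + 7 + 3 + 2) / 6 = 25/6 = 4.1667

Step 2 — sample covariance S[i,j] = (1/(n-1)) · Σ_k (x_{k,i} - mean_i) · (x_{k,j} - mean_j), with n-1 = 5.
  S[X,X] = ((2.5)·(2.5) + (2.5)·(2.5) + (-2.5)·(-2.5) + (0.5)·(0.5) + (0.5)·(0.5) + (-3.5)·(-3.5)) / 5 = 31.5/5 = 6.3
  S[X,Y] = ((2.5)·(-1.5) + (2.5)·(-1.5) + (-2.5)·(-0.5) + (0.5)·(1.5) + (0.5)·(1.5) + (-3.5)·(0.5)) / 5 = -6.5/5 = -1.3
  S[X,Z] = ((2.5)·(1.8333) + (2.5)·(1.8333) + (-2.5)·(-3.1667) + (0.5)·(2.8333) + (0.5)·(-1.1667) + (-3.5)·(-2.1667)) / 5 = 25.5/5 = 5.1
  S[Y,Y] = ((-1.5)·(-1.5) + (-1.5)·(-1.5) + (-0.5)·(-0.5) + (1.5)·(1.5) + (1.5)·(1.5) + (0.5)·(0.5)) / 5 = 9.5/5 = 1.9
  S[Y,Z] = ((-1.5)·(1.8333) + (-1.5)·(1.8333) + (-0.5)·(-3.1667) + (1.5)·(2.8333) + (1.5)·(-1.1667) + (0.5)·(-2.1667)) / 5 = -2.5/5 = -0.5
  S[Z,Z] = ((1.8333)·(1.8333) + (1.8333)·(1.8333) + (-3.1667)·(-3.1667) + (2.8333)·(2.8333) + (-1.1667)·(-1.1667) + (-2.1667)·(-2.1667)) / 5 = 30.8333/5 = 6.1667

S is symmetric (S[j,i] = S[i,j]). Assembling:

S = [[6.3, -1.3, 5.1],
 [-1.3, 1.9, -0.5],
 [5.1, -0.5, 6.1667]]


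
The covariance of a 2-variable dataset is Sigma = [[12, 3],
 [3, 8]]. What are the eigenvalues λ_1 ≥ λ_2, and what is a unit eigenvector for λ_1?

Step 1 — characteristic polynomial of 2×2 Sigma:
  det(Sigma - λI) = λ² - trace · λ + det = 0.
  trace = 12 + 8 = 20, det = 12·8 - (3)² = 87.
Step 2 — discriminant:
  Δ = trace² - 4·det = 400 - 348 = 52.
Step 3 — eigenvalues:
  λ = (trace ± √Δ)/2 = (20 ± 7.2111)/2,
  λ_1 = 13.6056,  λ_2 = 6.3944.

Step 4 — unit eigenvector for λ_1: solve (Sigma - λ_1 I)v = 0. First row:
  (12 - 13.6056)·v_x + (3)·v_y = 0, i.e. (-1.6056)·v_x + (3)·v_y = 0,
  so v ∝ (b, λ_1 - a) = (3, 1.6056) = u.
  ||u|| = √((3)² + (1.6056)²) = √(11.5778) ≈ 3.4026,
  v_1 = u/||u|| ≈ (0.8817, 0.4719) (||v_1|| = 1).

λ_1 = 13.6056,  λ_2 = 6.3944;  v_1 ≈ (0.8817, 0.4719)


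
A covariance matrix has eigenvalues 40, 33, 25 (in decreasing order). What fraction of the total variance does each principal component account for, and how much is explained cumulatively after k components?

Step 1 — total variance = trace(Sigma) = Σ λ_i = 40 + 33 + 25 = 98.

Step 2 — fraction explained by component i = λ_i / Σ λ:
  PC1: 40/98 = 0.4082
  PC2: 33/98 = 0.3367
  PC3: 25/98 = 0.2551

Step 3 — cumulative fraction after k components = (λ_1 + ... + λ_k) / Σ λ:
  k = 1: 40/98 = 0.4082
  k = 2: (40 + 33)/98 = 73/98 = 0.7449
  k = 3: (40 + 33 + 25)/98 = 98/98 = 1

Summary (fraction, with percent):

explained: PC1 0.4082 (40.82%), PC2 0.3367 (33.67%), PC3 0.2551 (25.51%);  cumulative: 0.4082, 0.7449, 1


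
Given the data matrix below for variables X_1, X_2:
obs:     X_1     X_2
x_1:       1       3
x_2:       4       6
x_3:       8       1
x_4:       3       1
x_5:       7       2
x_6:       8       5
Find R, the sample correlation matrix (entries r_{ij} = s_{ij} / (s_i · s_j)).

Step 1 — column means:
  mean(X_1) = (1 + 4 + 8 + 3 + 7 + 8) / 6 = 31/6 = 5.1667
  mean(X_2) = (3 + 6 + 1 + 1 + 2 + 5) / 6 = 18/6 = 3

Step 2 — sample variances and covariances s[i,j] = (1/(n-1)) · Σ_k (x_{k,i} - mean_i) · (x_{k,j} - mean_j), with n-1 = 5:
  s[X_1,X_1] = ((-4.1667)·(-4.1667) + (-1.1667)·(-1.1667) + (2.8333)·(2.8333) + (-2.1667)·(-2.1667) + (1.8333)·(1.8333) + (2.8333)·(2.8333)) / 5 = 42.8333/5 = 8.5667
  s[X_1,X_2] = ((-4.1667)·(0) + (-1.1667)·(3) + (2.8333)·(-2) + (-2.1667)·(-2) + (1.8333)·(-1) + (2.8333)·(2)) / 5 = -1/5 = -0.2
  s[X_2,X_2] = ((0)·(0) + (3)·(3) + (-2)·(-2) + (-2)·(-2) + (-1)·(-1) + (2)·(2)) / 5 = 22/5 = 4.4
  Sample standard deviations s_i = √(s[i,i]):
  s(X_1) = √(8.5667) = 2.9269
  s(X_2) = √(4.4) = 2.0976

Step 3 — r_{ij} = s_{ij} / (s_i · s_j):
  r[X_1,X_1] = 1 (diagonal).
  r[X_1,X_2] = -0.2 / (2.9269 · 2.0976) = -0.2 / 6.1395 = -0.0326
  r[X_2,X_2] = 1 (diagonal).

R is symmetric with unit diagonal. Assembling:

R = [[1, -0.0326],
 [-0.0326, 1]]


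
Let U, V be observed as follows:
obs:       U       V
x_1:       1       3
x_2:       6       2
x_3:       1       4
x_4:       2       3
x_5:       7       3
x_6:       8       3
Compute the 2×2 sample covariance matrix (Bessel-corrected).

Step 1 — column means:
  mean(U) = (1 + 6 + 1 + 2 + 7 + 8) / 6 = 25/6 = 4.1667
  mean(V) = (3 + 2 + 4 + 3 + 3 + 3) / 6 = 18/6 = 3

Step 2 — sample covariance S[i,j] = (1/(n-1)) · Σ_k (x_{k,i} - mean_i) · (x_{k,j} - mean_j), with n-1 = 5.
  S[U,U] = ((-3.1667)·(-3.1667) + (1.8333)·(1.8333) + (-3.1667)·(-3.1667) + (-2.1667)·(-2.1667) + (2.8333)·(2.8333) + (3.8333)·(3.8333)) / 5 = 50.8333/5 = 10.1667
  S[U,V] = ((-3.1667)·(0) + (1.8333)·(-1) + (-3.1667)·(1) + (-2.1667)·(0) + (2.8333)·(0) + (3.8333)·(0)) / 5 = -5/5 = -1
  S[V,V] = ((0)·(0) + (-1)·(-1) + (1)·(1) + (0)·(0) + (0)·(0) + (0)·(0)) / 5 = 2/5 = 0.4

S is symmetric (S[j,i] = S[i,j]). Assembling:

S = [[10.1667, -1],
 [-1, 0.4]]


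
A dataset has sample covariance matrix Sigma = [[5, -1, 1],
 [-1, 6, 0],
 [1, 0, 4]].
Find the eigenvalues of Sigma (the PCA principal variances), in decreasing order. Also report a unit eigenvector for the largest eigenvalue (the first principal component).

Step 1 — characteristic polynomial p(λ) = det(λI - Sigma) = λ³ - tr·λ² + c_1·λ - det, where tr = trace, c_1 = sum of the principal 2×2 minors, det = det(Sigma):
  tr = 5 + 6 + 4 = 15,
  c_1 = (5·6 - (-1)²) + (5·4 - (1)²) + (6·4 - (0)²) = 29 + 19 + 24 = 72,
  det = 5·(6·4 - (0)²) - (-1)·((-1)·4 - (0)·(1)) + (1)·((-1)·(0) - 6·(1)) = 5·(24) - (-1)·(-4) + (1)·(-6) = 110.
  So p(λ) = λ³ - 15λ² + 72λ - 110.
Step 2 — look for an integer root (rational root theorem: any rational root is an integer divisor of 110). Testing λ = 5:
  p(5) = 125 - 375 + 360 - 110 = 0  ✓
  Dividing out (λ - 5): p(λ) = (λ - 5)(λ² - 10λ + 22).
Step 3 — remaining eigenvalues from the quadratic λ² - 10λ + 22 = 0:
  Δ = 10² - 4·22 = 100 - 88 = 12,  λ = (10 ± √12)/2 = (10 ± 3.4641)/2 ≈ 6.7321 or 3.2679.
  Sorted: λ_1 = 6.7321,  λ_2 = 5,  λ_3 = 3.2679  (check: sum = 15 = tr ✓).

Step 4 — unit eigenvector for λ_1 ≈ 6.7321: v spans the null space of (Sigma - λ_1 I), whose rows are
  r_1 = (-1.7321, -1, 1),  r_2 = (-1, -0.7321, 0),  r_3 = (1, 0, -2.7321).
  v is orthogonal to every row, so take v ∝ r_1 × r_2 = ((-1)·(0) - (1)·(-0.7321), (1)·(-1) - (-1.7321)·(0), (-1.7321)·(-0.7321) - (-1)·(-1)) ≈ (0.7321, -1, 0.2679).
  Let u = (0.7321, -1, 0.2679).
  ||u|| = √((0.7321)² + (-1)² + (0.2679)²) = √(1.6077) ≈ 1.2679,  v_1 = u/||u|| ≈ (0.5774, -0.7887, 0.2113) (||v_1|| = 1).

λ_1 = 6.7321,  λ_2 = 5,  λ_3 = 3.2679;  v_1 ≈ (0.5774, -0.7887, 0.2113)


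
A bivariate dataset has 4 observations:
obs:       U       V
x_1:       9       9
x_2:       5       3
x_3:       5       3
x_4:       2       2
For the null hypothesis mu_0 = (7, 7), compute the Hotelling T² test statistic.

Step 1 — sample mean vector:
  mean(U) = (9 + 5 + 5 + 2) / 4 = 21/4 = 5.25
  mean(V) = (9 + 3 + 3 + 2) / 4 = 17/4 = 4.25
  x̄ = (5.25, 4.25),  deviation x̄ - mu_0 = (5.25, 4.25) - (7, 7) = (-1.75, -2.75).

Step 2 — sample covariance matrix, S[i,j] = (1/(n-1)) · Σ_k (x_{k,i} - mean_i) · (x_{k,j} - mean_j), divisor n-1 = 3:
  S[U,U] = ((3.75)·(3.75) + (-0.25)·(-0.25) + (-0.25)·(-0.25) + (-3.25)·(-3.25)) / 3 = 24.75/3 = 8.25
  S[U,V] = ((3.75)·(4.75) + (-0.25)·(-1.25) + (-0.25)·(-1.25) + (-3.25)·(-2.25)) / 3 = 25.75/3 = 8.5833
  S[V,V] = ((4.75)·(4.75) + (-1.25)·(-1.25) + (-1.25)·(-1.25) + (-2.25)·(-2.25)) / 3 = 30.75/3 = 10.25
  S = [[8.25, 8.5833],
 [8.5833, 10.25]].

Step 3 — invert S. det(S) = 8.25·10.25 - (8.5833)² = 10.8889.
  S^{-1} = (1/det) · [[d, -b], [-b, a]] = [[0.9413, -0.7883],
 [-0.7883, 0.7577]].

Step 4 — quadratic form (x̄ - mu_0)^T · S^{-1} · (x̄ - mu_0):
  S^{-1} · (x̄ - mu_0) = (0.5204, -0.7041),
  (x̄ - mu_0)^T · [...] = (-1.75)·(0.5204) + (-2.75)·(-0.7041) = 1.0255.

Step 5 — scale by n: T² = 4 · 1.0255 = 4.102.

T² ≈ 4.102


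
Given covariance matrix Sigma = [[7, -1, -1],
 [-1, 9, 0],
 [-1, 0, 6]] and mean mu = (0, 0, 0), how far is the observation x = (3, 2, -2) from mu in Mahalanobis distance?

Step 1 — centre the observation: (x - mu) = (3, 2, -2).

Step 2 — invert Sigma (cofactor / det for 3×3, or solve directly):
  Sigma^{-1} = [[0.1488, 0.0165, 0.0248],
 [0.0165, 0.1129, 0.0028],
 [0.0248, 0.0028, 0.1708]].

Step 3 — form the quadratic (x - mu)^T · Sigma^{-1} · (x - mu):
  Sigma^{-1} · (x - mu) = (0.4298, 0.27, -0.2617).
  (x - mu)^T · [Sigma^{-1} · (x - mu)] = (3)·(0.4298) + (2)·(0.27) + (-2)·(-0.2617) = 2.3526.

Step 4 — take square root: d = √(2.3526) ≈ 1.5338.

d(x, mu) = √(2.3526) ≈ 1.5338


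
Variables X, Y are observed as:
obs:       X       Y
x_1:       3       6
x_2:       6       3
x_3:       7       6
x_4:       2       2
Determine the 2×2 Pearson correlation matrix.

Step 1 — column means:
  mean(X) = (3 + 6 + 7 + 2) / 4 = 18/4 = 4.5
  mean(Y) = (6 + 3 + 6 + 2) / 4 = 17/4 = 4.25

Step 2 — sample variances and covariances s[i,j] = (1/(n-1)) · Σ_k (x_{k,i} - mean_i) · (x_{k,j} - mean_j), with n-1 = 3:
  s[X,X] = ((-1.5)·(-1.5) + (1.5)·(1.5) + (2.5)·(2.5) + (-2.5)·(-2.5)) / 3 = 17/3 = 5.6667
  s[X,Y] = ((-1.5)·(1.75) + (1.5)·(-1.25) + (2.5)·(1.75) + (-2.5)·(-2.25)) / 3 = 5.5/3 = 1.8333
  s[Y,Y] = ((1.75)·(1.75) + (-1.25)·(-1.25) + (1.75)·(1.75) + (-2.25)·(-2.25)) / 3 = 12.75/3 = 4.25
  Sample standard deviations s_i = √(s[i,i]):
  s(X) = √(5.6667) = 2.3805
  s(Y) = √(4.25) = 2.0616

Step 3 — r_{ij} = s_{ij} / (s_i · s_j):
  r[X,X] = 1 (diagonal).
  r[X,Y] = 1.8333 / (2.3805 · 2.0616) = 1.8333 / 4.9075 = 0.3736
  r[Y,Y] = 1 (diagonal).

R is symmetric with unit diagonal. Assembling:

R = [[1, 0.3736],
 [0.3736, 1]]


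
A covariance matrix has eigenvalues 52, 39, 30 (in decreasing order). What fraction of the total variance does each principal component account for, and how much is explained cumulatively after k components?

Step 1 — total variance = trace(Sigma) = Σ λ_i = 52 + 39 + 30 = 121.

Step 2 — fraction explained by component i = λ_i / Σ λ:
  PC1: 52/121 = 0.4298
  PC2: 39/121 = 0.3223
  PC3: 30/121 = 0.2479

Step 3 — cumulative fraction after k components = (λ_1 + ... + λ_k) / Σ λ:
  k = 1: 52/121 = 0.4298
  k = 2: (52 + 39)/121 = 91/121 = 0.7521
  k = 3: (52 + 39 + 30)/121 = 121/121 = 1

Summary (fraction, with percent):

explained: PC1 0.4298 (42.98%), PC2 0.3223 (32.23%), PC3 0.2479 (24.79%);  cumulative: 0.4298, 0.7521, 1


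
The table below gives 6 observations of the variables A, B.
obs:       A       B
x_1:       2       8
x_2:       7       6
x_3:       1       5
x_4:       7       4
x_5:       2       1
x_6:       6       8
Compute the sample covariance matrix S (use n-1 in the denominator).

Step 1 — column means:
  mean(A) = (2 + 7 + 1 + 7 + 2 + 6) / 6 = 25/6 = 4.1667
  mean(B) = (8 + 6 + 5 + 4 + 1 + 8) / 6 = 32/6 = 5.3333

Step 2 — sample covariance S[i,j] = (1/(n-1)) · Σ_k (x_{k,i} - mean_i) · (x_{k,j} - mean_j), with n-1 = 5.
  S[A,A] = ((-2.1667)·(-2.1667) + (2.8333)·(2.8333) + (-3.1667)·(-3.1667) + (2.8333)·(2.8333) + (-2.1667)·(-2.1667) + (1.8333)·(1.8333)) / 5 = 38.8333/5 = 7.7667
  S[A,B] = ((-2.1667)·(2.6667) + (2.8333)·(0.6667) + (-3.1667)·(-0.3333) + (2.8333)·(-1.3333) + (-2.1667)·(-4.3333) + (1.8333)·(2.6667)) / 5 = 7.6667/5 = 1.5333
  S[B,B] = ((2.6667)·(2.6667) + (0.6667)·(0.6667) + (-0.3333)·(-0.3333) + (-1.3333)·(-1.3333) + (-4.3333)·(-4.3333) + (2.6667)·(2.6667)) / 5 = 35.3333/5 = 7.0667

S is symmetric (S[j,i] = S[i,j]). Assembling:

S = [[7.7667, 1.5333],
 [1.5333, 7.0667]]


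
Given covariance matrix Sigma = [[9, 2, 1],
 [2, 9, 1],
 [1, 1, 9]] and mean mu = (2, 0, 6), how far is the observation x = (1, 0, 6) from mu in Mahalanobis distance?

Step 1 — centre the observation: (x - mu) = (-1, 0, 0).

Step 2 — invert Sigma (cofactor / det for 3×3, or solve directly):
  Sigma^{-1} = [[0.1178, -0.025, -0.0103],
 [-0.025, 0.1178, -0.0103],
 [-0.0103, -0.0103, 0.1134]].

Step 3 — form the quadratic (x - mu)^T · Sigma^{-1} · (x - mu):
  Sigma^{-1} · (x - mu) = (-0.1178, 0.025, 0.0103).
  (x - mu)^T · [Sigma^{-1} · (x - mu)] = (-1)·(-0.1178) + (0)·(0.025) + (0)·(0.0103) = 0.1178.

Step 4 — take square root: d = √(0.1178) ≈ 0.3432.

d(x, mu) = √(0.1178) ≈ 0.3432
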